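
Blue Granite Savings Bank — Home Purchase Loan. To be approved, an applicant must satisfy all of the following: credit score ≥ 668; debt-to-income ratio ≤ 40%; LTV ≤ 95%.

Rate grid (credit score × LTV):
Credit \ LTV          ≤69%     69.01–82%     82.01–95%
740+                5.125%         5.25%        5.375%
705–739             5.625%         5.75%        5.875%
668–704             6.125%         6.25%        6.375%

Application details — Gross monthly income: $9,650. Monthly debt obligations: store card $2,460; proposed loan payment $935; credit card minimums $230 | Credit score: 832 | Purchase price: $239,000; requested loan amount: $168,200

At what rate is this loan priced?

5.25%

Credit score 832 ≥ 668; Total monthly debts = (2,460 + 935 + 230) = 3,625. DTI: 3,625 ÷ 9,650 = 37.6%, within the 40% cap
LTV = 168,200/239,000 = 70.4% ≤ 95%
Row: 832 falls in 740+. Column: 70.4% falls in 69.01–82%. Rate = 5.25%.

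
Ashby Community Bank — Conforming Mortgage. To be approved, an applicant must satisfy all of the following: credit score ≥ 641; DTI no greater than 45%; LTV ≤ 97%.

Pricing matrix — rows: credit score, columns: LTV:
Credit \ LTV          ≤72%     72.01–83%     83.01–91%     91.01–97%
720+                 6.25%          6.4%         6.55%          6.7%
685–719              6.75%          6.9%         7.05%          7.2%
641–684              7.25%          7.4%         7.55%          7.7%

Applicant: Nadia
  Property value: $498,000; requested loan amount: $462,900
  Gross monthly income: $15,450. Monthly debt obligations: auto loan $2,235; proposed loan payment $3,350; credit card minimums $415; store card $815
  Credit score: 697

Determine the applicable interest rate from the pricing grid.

Credit score 697 ≥ 641; Total monthly debts = (2,235 + 3,350 + 415 + 815) = 6,815. DTI: 6,815 ÷ 15,450 = 44.1%, within the 45% cap
Loan-to-value = 462,900/498,000 = 93% — pass (97% max)
Score 697 is in the 685–719 band; LTV 93% is in the 91.01–97% band → 7.2%.

7.2%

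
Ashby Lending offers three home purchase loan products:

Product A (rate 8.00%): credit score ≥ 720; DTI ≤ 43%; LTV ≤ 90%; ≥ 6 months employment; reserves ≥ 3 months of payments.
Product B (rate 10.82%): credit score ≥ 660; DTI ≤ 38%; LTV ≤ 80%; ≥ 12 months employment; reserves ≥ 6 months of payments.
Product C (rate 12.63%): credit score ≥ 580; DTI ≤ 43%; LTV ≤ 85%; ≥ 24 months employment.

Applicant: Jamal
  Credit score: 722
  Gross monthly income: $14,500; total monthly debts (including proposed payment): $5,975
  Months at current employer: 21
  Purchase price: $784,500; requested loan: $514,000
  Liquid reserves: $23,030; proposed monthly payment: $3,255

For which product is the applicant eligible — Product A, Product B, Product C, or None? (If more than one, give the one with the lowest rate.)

Product A

DTI = 5,975/14,500 = 41.2%.
LTV = 514,000/784,500 = 65.5%.
Reserves = 23,030/3,255 = 7.1 months.
Product A: score 722 ≥ 720; DTI 41.2% ≤ 43%; LTV 65.5% ≤ 90%; employment 21 ≥ 6 mo; reserves 7.1 ≥ 3 mo → qualifies.
Product B: score 722 ≥ 660; DTI 41.2% > 38%; LTV 65.5% ≤ 80%; employment 21 ≥ 12 mo; reserves 7.1 ≥ 6 mo → does not qualify.
Product C: score 722 ≥ 580; DTI 41.2% ≤ 43%; LTV 65.5% ≤ 85%; employment 21 < 24 mo → does not qualify.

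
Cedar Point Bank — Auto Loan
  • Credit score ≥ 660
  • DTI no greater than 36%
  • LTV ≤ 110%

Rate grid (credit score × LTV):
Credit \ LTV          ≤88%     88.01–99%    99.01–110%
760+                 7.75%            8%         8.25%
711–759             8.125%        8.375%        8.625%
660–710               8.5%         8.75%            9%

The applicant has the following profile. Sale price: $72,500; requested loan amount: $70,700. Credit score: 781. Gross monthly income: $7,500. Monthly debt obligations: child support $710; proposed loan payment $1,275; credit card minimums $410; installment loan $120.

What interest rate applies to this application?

Credit score 781 ≥ 660; Total monthly debts = (710 + 1,275 + 410 + 120) = 2,515. DTI: 2,515 ÷ 7,500 = 33.5%, within the 36% cap
LTV = 70,700/72,500 = 97.5% ≤ 110%
Score 781 is in the 760+ band; LTV 97.5% is in the 88.01–99% band → 8%.

8%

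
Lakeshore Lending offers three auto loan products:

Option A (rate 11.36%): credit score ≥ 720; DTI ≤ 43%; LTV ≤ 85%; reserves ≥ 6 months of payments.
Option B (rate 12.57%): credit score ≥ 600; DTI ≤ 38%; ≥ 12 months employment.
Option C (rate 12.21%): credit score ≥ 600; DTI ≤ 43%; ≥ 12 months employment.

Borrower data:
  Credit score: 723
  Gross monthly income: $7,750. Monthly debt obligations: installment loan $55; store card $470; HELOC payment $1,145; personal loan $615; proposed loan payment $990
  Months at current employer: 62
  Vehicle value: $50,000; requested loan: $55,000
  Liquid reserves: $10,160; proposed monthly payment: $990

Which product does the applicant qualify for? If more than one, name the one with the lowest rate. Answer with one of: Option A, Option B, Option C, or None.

Option C

Total debts = (55 + 470 + 1,145 + 615 + 990) = 3,275; DTI = 3,275/7,750 = 42.3%.
LTV = 55,000/50,000 = 110%.
Reserves = 10,160/990 = 10.3 months.
Option A: score 723 ≥ 720; DTI 42.3% ≤ 43%; LTV 110% > 85%; reserves 10.3 ≥ 6 mo → does not qualify.
Option B: score 723 ≥ 600; DTI 42.3% > 38%; employment 62 ≥ 12 mo → does not qualify.
Option C: score 723 ≥ 600; DTI 42.3% ≤ 43%; employment 62 ≥ 12 mo → qualifies.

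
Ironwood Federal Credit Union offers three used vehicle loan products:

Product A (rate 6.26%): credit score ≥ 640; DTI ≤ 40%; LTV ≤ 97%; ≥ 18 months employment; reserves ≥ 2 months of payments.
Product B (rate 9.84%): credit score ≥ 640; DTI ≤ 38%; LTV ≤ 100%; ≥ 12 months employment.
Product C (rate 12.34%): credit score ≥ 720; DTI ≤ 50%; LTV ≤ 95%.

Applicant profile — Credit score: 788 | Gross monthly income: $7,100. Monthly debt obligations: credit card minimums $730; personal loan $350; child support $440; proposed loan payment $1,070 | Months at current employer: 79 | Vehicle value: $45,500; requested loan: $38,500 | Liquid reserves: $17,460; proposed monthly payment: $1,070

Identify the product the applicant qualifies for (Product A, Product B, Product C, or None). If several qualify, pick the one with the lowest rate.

Total debts = (730 + 350 + 440 + 1,070) = 2,590; DTI = 2,590/7,100 = 36.5%.
LTV = 38,500/45,500 = 84.6%.
Reserves = 17,460/1,070 = 16.3 months.
Product A: score 788 ≥ 640; DTI 36.5% ≤ 40%; LTV 84.6% ≤ 97%; employment 79 ≥ 18 mo; reserves 16.3 ≥ 2 mo → qualifies.
Product B: score 788 ≥ 640; DTI 36.5% ≤ 38%; LTV 84.6% ≤ 100%; employment 79 ≥ 12 mo → qualifies.
Product C: score 788 ≥ 720; DTI 36.5% ≤ 50%; LTV 84.6% ≤ 95% → qualifies.
Qualifying: Product A, Product B, Product C. Lowest rate is 6.26% → Product A.

Product A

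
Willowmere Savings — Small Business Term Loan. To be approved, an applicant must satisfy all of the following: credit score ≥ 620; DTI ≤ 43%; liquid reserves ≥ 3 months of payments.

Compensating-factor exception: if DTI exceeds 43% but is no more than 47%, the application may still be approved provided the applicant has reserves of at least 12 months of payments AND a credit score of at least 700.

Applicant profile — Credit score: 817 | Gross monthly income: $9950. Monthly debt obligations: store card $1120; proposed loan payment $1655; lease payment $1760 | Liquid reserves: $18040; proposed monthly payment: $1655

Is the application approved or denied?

Credit score 817 ≥ 620 (meets base)
Total debts = (1,120 + 1,655 + 1,760) = 4,535. DTI: 4,535 ÷ 9,950 = 45.6%, over the 43% base limit.
Reserves = 18,040/1,655 = 10.9 months ≥ 3
45.6% falls in the override range (43%–47%), so the compensating-factor test applies.
Reserves 10.9 < 12 months; credit score 817 ≥ 700.
Override conditions not both satisfied; exception does not apply.

Denied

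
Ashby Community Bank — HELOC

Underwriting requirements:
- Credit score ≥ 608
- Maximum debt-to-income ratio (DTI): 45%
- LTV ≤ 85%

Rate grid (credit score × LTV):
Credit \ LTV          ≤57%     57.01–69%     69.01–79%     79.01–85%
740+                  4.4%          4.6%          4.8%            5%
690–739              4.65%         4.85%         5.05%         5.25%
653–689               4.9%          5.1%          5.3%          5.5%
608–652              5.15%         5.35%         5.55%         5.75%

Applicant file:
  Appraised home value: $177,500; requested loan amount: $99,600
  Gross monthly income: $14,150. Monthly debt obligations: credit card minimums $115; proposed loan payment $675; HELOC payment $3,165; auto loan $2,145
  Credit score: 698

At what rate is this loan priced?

Credit score 698 ≥ 608; Total monthly debts = (115 + 675 + 3,165 + 2,145) = 6,100. DTI: 6,100 ÷ 14,150 = 43.1%, within the 45% cap
LTV: 99,600 ÷ 177,500 = 56.1%, within 85% cap
Score 698 is in the 690–739 band; LTV 56.1% is in the ≤57% band → 4.65%.

4.65%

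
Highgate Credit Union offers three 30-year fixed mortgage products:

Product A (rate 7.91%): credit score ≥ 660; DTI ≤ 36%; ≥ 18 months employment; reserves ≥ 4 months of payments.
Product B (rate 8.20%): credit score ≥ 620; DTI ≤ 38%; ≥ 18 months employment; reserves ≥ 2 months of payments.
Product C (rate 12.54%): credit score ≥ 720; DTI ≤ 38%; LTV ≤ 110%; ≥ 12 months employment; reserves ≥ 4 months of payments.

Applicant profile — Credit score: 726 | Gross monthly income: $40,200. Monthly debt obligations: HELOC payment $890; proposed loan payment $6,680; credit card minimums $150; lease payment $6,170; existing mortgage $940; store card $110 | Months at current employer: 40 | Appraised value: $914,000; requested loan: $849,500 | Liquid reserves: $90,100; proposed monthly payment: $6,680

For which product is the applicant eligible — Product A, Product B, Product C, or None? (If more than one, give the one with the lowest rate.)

Product B

Total debts = (890 + 6,680 + 150 + 6,170 + 940 + 110) = 14,940; DTI = 14,940/40,200 = 37.2%.
LTV = 849,500/914,000 = 92.9%.
Reserves = 90,100/6,680 = 13.5 months.
Product A: score 726 ≥ 660; DTI 37.2% > 36%; employment 40 ≥ 18 mo; reserves 13.5 ≥ 4 mo → does not qualify.
Product B: score 726 ≥ 620; DTI 37.2% ≤ 38%; employment 40 ≥ 18 mo; reserves 13.5 ≥ 2 mo → qualifies.
Product C: score 726 ≥ 720; DTI 37.2% ≤ 38%; LTV 92.9% ≤ 110%; employment 40 ≥ 12 mo; reserves 13.5 ≥ 4 mo → qualifies.
Qualifying: Product B, Product C. Lowest rate is 8.20% → Product B.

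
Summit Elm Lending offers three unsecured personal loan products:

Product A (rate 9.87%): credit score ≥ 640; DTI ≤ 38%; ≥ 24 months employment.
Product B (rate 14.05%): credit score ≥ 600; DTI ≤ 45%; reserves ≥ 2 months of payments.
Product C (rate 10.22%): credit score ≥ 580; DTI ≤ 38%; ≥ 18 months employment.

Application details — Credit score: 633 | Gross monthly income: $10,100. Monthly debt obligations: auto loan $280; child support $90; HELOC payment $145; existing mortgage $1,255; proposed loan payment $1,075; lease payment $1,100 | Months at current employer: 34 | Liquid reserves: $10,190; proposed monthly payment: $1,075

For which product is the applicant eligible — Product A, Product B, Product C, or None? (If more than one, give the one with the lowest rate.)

Total debts = (280 + 90 + 145 + 1,255 + 1,075 + 1,100) = 3,945; DTI = 3,945/10,100 = 39.1%.
Reserves = 10,190/1,075 = 9.5 months.
Product A: score 633 < 640; DTI 39.1% > 38%; employment 34 ≥ 24 mo → does not qualify.
Product B: score 633 ≥ 600; DTI 39.1% ≤ 45%; reserves 9.5 ≥ 2 mo → qualifies.
Product C: score 633 ≥ 580; DTI 39.1% > 38%; employment 34 ≥ 18 mo → does not qualify.

Product B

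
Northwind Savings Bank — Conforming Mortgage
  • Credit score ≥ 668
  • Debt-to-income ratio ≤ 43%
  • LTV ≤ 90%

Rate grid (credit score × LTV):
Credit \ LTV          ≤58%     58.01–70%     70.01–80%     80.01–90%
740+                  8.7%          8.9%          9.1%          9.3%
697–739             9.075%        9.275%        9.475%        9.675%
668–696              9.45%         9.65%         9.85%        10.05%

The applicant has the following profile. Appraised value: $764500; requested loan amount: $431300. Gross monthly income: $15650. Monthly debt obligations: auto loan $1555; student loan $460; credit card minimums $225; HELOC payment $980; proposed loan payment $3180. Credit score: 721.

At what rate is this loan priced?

Credit score 721 ≥ 668; Total monthly debts = (1,555 + 460 + 225 + 980 + 3,180) = 6,400. DTI: 6,400 ÷ 15,650 = 40.9%, within the 43% cap
LTV: 431,300 ÷ 764,500 = 56.4%, within 90% cap
Row: 721 falls in 697–739. Column: 56.4% falls in ≤58%. Rate = 9.075%.

9.075%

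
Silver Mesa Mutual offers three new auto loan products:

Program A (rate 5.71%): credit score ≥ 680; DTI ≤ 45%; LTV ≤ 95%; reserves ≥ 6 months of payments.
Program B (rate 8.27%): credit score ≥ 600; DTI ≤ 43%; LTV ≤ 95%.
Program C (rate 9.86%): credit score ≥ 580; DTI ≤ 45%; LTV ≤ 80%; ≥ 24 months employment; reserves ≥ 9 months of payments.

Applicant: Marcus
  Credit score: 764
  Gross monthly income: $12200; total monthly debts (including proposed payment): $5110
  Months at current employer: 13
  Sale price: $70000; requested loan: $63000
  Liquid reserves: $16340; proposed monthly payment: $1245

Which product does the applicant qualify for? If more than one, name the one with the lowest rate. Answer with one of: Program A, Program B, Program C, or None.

DTI = 5,110/12,200 = 41.9%.
LTV = 63,000/70,000 = 90%.
Reserves = 16,340/1,245 = 13.1 months.
Program A: score 764 ≥ 680; DTI 41.9% ≤ 45%; LTV 90% ≤ 95%; reserves 13.1 ≥ 6 mo → qualifies.
Program B: score 764 ≥ 600; DTI 41.9% ≤ 43%; LTV 90% ≤ 95% → qualifies.
Program C: score 764 ≥ 580; DTI 41.9% ≤ 45%; LTV 90% > 80%; employment 13 < 24 mo; reserves 13.1 ≥ 9 mo → does not qualify.
Qualifying: Program A, Program B. Lowest rate is 5.71% → Program A.

Program A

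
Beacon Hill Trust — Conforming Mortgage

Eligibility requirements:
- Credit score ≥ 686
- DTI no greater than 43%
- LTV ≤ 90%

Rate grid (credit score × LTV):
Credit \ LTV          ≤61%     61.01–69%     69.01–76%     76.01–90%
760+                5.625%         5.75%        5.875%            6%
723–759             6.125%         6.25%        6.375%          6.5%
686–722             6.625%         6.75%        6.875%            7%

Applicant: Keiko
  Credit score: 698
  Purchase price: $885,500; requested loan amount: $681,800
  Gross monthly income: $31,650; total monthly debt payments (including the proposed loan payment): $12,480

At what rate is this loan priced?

7%

Credit score 698 ≥ 686; DTI = 12,480/31,650 = 39.4% ≤ 43%
LTV = 681,800/885,500 = 77% ≤ 90%
Row: 698 falls in 686–722. Column: 77% falls in 76.01–90%. Rate = 7%.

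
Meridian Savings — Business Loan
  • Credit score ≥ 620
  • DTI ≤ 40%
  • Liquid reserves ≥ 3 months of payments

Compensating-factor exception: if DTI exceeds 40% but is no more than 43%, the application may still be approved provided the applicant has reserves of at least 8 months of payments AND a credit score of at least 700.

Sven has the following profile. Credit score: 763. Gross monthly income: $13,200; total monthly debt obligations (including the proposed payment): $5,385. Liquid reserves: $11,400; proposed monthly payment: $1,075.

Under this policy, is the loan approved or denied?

Credit score 763 ≥ 620 (meets base)
DTI: 5,385 ÷ 13,200 = 40.8%, over the 40% base limit.
Reserves = 11,400/1,075 = 10.6 months ≥ 3
40.8% falls in the override range (40%–43%), so the compensating-factor test applies.
Override check — reserves: 10.6 mo (ok); score: 763 (ok).
Both compensating conditions met → exception applies.

Approved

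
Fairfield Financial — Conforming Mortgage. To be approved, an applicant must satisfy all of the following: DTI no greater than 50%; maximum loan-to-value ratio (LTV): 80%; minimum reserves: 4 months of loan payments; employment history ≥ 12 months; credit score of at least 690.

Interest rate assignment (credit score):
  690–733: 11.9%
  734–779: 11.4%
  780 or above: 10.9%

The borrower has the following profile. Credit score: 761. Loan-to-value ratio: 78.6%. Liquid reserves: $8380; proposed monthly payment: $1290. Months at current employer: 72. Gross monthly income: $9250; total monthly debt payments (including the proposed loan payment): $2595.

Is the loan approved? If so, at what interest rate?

Credit score 761 ≥ 690 (meets minimum)
DTI = 2,595/9,250 = 28.1% ≤ 50%
Reserves = 8,380/1,290 = 6.5 months ≥ 4
LTV 78.6% — within 80%
Employment 72 ≥ 12 months
All requirements met. Score 761 falls in the 734–779 tier → 11.4%.

Approved at 11.4%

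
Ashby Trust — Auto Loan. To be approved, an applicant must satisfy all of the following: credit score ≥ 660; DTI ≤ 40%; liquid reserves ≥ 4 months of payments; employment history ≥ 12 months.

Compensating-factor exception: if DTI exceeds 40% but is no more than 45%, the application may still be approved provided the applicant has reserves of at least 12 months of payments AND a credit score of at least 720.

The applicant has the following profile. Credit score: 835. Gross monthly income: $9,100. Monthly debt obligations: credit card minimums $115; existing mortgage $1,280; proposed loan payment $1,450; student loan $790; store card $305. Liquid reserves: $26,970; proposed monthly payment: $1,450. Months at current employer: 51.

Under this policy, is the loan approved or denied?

Approved

Credit score 835 ≥ 660 (meets base)
Total debts = (115 + 1,280 + 1,450 + 790 + 305) = 3,940. DTI: 3,940 ÷ 9,100 = 43.3%, over the 40% base limit.
Reserves: 26,970 ÷ 1,450 = 18.6 months (meets 4-month minimum)
Employment 51 ≥ 12 months
DTI 43.3% is within the 40%–45% exception band; checking compensating factors.
Override check — reserves: 18.6 mo (ok); score: 835 (ok).
Both compensating conditions met → exception applies.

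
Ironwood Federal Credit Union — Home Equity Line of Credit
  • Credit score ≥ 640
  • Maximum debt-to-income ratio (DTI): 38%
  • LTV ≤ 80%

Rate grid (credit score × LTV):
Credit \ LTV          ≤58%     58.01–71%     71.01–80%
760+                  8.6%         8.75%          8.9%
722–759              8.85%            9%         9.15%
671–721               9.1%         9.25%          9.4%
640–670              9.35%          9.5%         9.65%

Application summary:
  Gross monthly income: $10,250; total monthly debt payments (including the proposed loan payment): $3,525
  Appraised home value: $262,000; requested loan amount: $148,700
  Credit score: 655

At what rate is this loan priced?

9.35%

Credit score 655 ≥ 640; DTI: 3,525 ÷ 10,250 = 34.4%, within the 38% cap
LTV: 148,700 ÷ 262,000 = 56.8%, within 80% cap
Score 655 is in the 640–670 band; LTV 56.8% is in the ≤58% band → 9.35%.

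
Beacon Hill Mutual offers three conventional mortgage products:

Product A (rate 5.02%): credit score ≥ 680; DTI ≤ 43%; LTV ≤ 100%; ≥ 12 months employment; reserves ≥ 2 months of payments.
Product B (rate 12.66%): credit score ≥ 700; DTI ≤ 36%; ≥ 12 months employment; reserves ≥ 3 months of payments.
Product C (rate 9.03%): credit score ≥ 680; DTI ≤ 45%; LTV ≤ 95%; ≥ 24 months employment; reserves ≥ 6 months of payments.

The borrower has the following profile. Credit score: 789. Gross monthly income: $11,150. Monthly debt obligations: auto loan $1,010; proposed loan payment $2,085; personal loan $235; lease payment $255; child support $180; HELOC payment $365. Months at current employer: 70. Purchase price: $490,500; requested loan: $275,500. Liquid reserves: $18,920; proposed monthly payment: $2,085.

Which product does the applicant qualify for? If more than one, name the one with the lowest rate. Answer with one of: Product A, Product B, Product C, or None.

Product A

Total debts = (1,010 + 2,085 + 235 + 255 + 180 + 365) = 4,130; DTI = 4,130/11,150 = 37%.
LTV = 275,500/490,500 = 56.2%.
Reserves = 18,920/2,085 = 9.1 months.
Product A: score 789 ≥ 680; DTI 37% ≤ 43%; LTV 56.2% ≤ 100%; employment 70 ≥ 12 mo; reserves 9.1 ≥ 2 mo → qualifies.
Product B: score 789 ≥ 700; DTI 37% > 36%; employment 70 ≥ 12 mo; reserves 9.1 ≥ 3 mo → does not qualify.
Product C: score 789 ≥ 680; DTI 37% ≤ 45%; LTV 56.2% ≤ 95%; employment 70 ≥ 24 mo; reserves 9.1 ≥ 6 mo → qualifies.
Qualifying: Product A, Product C. Lowest rate is 5.02% → Product A.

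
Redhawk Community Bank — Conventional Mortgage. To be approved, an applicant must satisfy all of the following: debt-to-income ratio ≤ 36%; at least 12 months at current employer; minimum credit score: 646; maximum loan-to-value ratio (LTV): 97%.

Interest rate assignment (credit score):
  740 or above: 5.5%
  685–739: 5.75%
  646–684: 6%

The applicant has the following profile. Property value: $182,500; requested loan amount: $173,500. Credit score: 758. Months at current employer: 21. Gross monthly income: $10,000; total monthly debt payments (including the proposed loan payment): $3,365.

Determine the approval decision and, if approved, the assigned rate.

Credit score 758 ≥ 646 (meets minimum)
LTV: 173,500 ÷ 182,500 = 95.1%, within 97% cap
DTI: 3,365 ÷ 10,000 = 33.6%, within the 36% cap
Employment 21 ≥ 12 months
All requirements met. Score 758 falls in the 740 or above tier → 5.5%.

Approved at 5.5%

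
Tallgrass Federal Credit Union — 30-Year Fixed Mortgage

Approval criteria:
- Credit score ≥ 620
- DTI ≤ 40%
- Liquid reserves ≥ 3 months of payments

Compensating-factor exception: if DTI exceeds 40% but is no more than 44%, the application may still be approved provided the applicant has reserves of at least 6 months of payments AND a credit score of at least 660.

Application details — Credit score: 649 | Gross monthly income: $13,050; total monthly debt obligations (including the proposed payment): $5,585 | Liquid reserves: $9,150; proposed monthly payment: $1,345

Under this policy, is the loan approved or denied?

Denied

Credit score 649 ≥ 620 (meets base)
DTI = 5,585/13,050 = 42.8% > 40% — standard DTI limit exceeded.
Reserves: 9,150 ÷ 1,345 = 6.8 months (meets 3-month minimum)
42.8% falls in the override range (40%–44%), so the compensating-factor test applies.
Override check — reserves: 6.8 mo (ok); score: 649 (below 660).
Override conditions not both satisfied; exception does not apply.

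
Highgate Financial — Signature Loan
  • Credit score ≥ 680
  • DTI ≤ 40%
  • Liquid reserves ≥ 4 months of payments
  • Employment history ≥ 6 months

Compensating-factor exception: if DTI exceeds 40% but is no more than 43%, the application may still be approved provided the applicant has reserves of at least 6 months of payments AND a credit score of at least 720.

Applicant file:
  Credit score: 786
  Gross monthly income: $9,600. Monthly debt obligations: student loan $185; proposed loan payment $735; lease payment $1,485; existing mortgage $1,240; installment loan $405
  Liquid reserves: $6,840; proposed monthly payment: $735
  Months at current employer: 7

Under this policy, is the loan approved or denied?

Credit score 786 ≥ 680 (meets base)
Total debts = (185 + 735 + 1,485 + 1,240 + 405) = 4,050. DTI = 4,050/9,600 = 42.2% > 40% — standard DTI limit exceeded.
Liquid reserves cover 6,840/735 = 9.3 months — ≥ 4 required
Employment 7 ≥ 6 months
42.2% falls in the override range (40%–43%), so the compensating-factor test applies.
Override check — reserves: 9.3 mo (ok); score: 786 (ok).
Both compensating conditions met → exception applies.

Approved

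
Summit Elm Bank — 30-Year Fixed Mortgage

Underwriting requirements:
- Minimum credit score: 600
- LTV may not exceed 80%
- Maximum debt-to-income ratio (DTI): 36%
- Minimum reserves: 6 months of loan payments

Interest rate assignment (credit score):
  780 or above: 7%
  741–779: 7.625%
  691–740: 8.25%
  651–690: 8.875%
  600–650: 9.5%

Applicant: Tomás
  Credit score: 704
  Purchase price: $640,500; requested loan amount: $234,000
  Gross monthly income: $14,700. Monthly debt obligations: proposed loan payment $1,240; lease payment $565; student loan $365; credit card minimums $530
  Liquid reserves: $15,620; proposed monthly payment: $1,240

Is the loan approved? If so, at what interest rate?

Approved at 8.25%

Credit score 704 ≥ 600 (meets minimum)
Total monthly debts = (1,240 + 565 + 365 + 530) = 2,700. DTI: 2,700 ÷ 14,700 = 18.4%, within the 36% cap
Reserves = 15,620/1,240 = 12.6 months ≥ 6
Loan-to-value = 234,000/640,500 = 36.5% — pass (80% max)
All requirements met. Score 704 falls in the 691–740 tier → 8.25%.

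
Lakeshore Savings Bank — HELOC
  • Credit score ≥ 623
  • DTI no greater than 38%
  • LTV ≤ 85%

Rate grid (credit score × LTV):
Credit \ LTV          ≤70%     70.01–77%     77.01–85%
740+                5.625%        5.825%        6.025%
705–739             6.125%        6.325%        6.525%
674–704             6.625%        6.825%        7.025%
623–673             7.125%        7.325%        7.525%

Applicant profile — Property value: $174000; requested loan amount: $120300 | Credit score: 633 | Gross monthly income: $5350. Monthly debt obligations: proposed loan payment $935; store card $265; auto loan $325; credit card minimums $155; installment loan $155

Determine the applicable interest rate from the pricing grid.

Credit score 633 ≥ 623; Total monthly debts = (935 + 265 + 325 + 155 + 155) = 1,835. DTI = 1,835/5,350 = 34.3% ≤ 38%
LTV: 120,300 ÷ 174,000 = 69.1%, within 85% cap
Score 633 is in the 623–673 band; LTV 69.1% is in the ≤70% band → 7.125%.

7.125%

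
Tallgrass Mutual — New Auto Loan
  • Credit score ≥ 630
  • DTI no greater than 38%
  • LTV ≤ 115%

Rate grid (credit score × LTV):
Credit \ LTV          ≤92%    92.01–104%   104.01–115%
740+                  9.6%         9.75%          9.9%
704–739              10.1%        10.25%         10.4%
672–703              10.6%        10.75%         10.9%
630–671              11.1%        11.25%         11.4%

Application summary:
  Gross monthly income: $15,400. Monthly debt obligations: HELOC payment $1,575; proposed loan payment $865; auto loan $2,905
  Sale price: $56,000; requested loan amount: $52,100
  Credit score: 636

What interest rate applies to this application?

Credit score 636 ≥ 630; Total monthly debts = (1,575 + 865 + 2,905) = 5,345. DTI: 5,345 ÷ 15,400 = 34.7%, within the 38% cap
LTV = 52,100/56,000 = 93% ≤ 115%
Score 636 is in the 630–671 band; LTV 93% is in the 92.01–104% band → 11.25%.

11.25%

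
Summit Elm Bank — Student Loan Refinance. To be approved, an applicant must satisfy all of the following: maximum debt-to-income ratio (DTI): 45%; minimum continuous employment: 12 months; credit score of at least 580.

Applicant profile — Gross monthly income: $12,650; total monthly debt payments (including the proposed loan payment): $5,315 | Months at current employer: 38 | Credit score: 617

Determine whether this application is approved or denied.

Debt-to-income = 5,315/12,650 = 42% — meets 45% limit
Employment 38 ≥ 12 months
Credit score 617 ≥ 580 (meets)
All criteria satisfied.

Approved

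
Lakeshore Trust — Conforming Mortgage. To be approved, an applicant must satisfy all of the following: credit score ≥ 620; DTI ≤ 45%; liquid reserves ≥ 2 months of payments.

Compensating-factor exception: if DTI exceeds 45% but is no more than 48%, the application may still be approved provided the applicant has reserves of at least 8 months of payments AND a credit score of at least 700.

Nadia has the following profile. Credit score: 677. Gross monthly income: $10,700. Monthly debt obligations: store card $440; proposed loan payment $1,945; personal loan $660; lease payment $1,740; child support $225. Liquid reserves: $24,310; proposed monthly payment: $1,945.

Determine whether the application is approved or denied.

Credit score 677 ≥ 620 (meets base)
Total debts = (440 + 1,945 + 660 + 1,740 + 225) = 5,010. DTI: 5,010 ÷ 10,700 = 46.8%, over the 45% base limit.
Reserves: 24,310 ÷ 1,945 = 12.5 months (meets 2-month minimum)
46.8% falls in the override range (45%–48%), so the compensating-factor test applies.
Override check — reserves: 12.5 mo (ok); score: 677 (below 700).
Compensating-factor requirement not fully met.

Denied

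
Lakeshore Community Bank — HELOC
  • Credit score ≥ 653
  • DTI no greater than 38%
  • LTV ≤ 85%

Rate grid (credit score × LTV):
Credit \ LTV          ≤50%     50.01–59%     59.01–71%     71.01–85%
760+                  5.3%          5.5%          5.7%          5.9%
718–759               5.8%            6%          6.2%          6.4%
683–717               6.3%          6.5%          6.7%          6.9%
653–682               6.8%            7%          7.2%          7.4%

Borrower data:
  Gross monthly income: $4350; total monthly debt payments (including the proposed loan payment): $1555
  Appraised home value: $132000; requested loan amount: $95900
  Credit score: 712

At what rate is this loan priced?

6.9%

Credit score 712 ≥ 653; DTI = 1,555/4,350 = 35.7% ≤ 38%
LTV: 95,900 ÷ 132,000 = 72.7%, within 85% cap
Row: 712 falls in 683–717. Column: 72.7% falls in 71.01–85%. Rate = 6.9%.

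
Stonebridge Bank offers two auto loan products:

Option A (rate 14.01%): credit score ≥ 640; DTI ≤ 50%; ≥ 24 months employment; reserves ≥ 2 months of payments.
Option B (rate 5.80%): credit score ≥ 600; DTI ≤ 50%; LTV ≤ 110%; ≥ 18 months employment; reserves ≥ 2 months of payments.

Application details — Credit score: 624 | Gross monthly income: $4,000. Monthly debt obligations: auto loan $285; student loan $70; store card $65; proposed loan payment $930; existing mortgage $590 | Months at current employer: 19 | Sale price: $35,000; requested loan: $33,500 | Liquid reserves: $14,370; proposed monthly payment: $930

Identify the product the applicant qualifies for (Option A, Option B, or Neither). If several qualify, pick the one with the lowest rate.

Total debts = (285 + 70 + 65 + 930 + 590) = 1,940; DTI = 1,940/4,000 = 48.5%.
LTV = 33,500/35,000 = 95.7%.
Reserves = 14,370/930 = 15.5 months.
Option A: score 624 < 640; DTI 48.5% ≤ 50%; employment 19 < 24 mo; reserves 15.5 ≥ 2 mo → does not qualify.
Option B: score 624 ≥ 600; DTI 48.5% ≤ 50%; LTV 95.7% ≤ 110%; employment 19 ≥ 18 mo; reserves 15.5 ≥ 2 mo → qualifies.

Option B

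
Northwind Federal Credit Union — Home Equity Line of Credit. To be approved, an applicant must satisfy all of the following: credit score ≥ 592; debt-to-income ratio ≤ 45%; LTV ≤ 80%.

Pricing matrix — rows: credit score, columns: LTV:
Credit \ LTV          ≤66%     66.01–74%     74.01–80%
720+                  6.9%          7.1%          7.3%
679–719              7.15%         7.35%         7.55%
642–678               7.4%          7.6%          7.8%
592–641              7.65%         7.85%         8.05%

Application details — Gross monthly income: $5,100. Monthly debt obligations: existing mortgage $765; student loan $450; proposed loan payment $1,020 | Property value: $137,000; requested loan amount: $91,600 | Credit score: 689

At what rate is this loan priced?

Credit score 689 ≥ 592; Total monthly debts = (765 + 450 + 1,020) = 2,235. DTI: 2,235 ÷ 5,100 = 43.8%, within the 45% cap
Loan-to-value = 91,600/137,000 = 66.9% — pass (80% max)
Row: 689 falls in 679–719. Column: 66.9% falls in 66.01–74%. Rate = 7.35%.

7.35%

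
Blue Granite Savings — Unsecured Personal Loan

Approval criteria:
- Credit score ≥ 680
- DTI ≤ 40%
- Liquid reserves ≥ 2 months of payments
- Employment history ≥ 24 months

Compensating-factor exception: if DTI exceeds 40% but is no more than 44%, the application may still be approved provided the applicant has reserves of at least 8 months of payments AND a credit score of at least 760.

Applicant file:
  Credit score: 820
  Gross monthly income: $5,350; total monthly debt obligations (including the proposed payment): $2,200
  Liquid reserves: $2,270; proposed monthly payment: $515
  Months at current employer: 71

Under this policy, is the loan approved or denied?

Credit score 820 ≥ 680 (meets base)
DTI: 2,200 ÷ 5,350 = 41.1%, over the 40% base limit.
Reserves = 2,270/515 = 4.4 months ≥ 2
Employment 71 ≥ 24 months
41.1% falls in the override range (40%–44%), so the compensating-factor test applies.
Override check — reserves: 4.4 mo (short of 8); score: 820 (ok).
Override conditions not both satisfied; exception does not apply.

Denied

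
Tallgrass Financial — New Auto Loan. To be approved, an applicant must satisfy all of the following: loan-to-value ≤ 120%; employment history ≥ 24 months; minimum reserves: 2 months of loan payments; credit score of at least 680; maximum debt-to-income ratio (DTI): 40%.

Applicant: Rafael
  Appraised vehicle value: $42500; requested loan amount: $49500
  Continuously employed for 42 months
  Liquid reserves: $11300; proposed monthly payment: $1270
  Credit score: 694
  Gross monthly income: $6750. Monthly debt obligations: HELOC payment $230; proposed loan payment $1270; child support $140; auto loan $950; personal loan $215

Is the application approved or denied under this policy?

Denied

LTV = 49,500/42,500 = 116.5% ≤ 120%
Employment 42 ≥ 24 months
Reserves: 11,300 ÷ 1,270 = 8.9 months (meets 2-month minimum)
Credit score 694 ≥ 680 (meets)
Total monthly debts = (230 + 1,270 + 140 + 950 + 215) = 2,805. DTI = 2,805/6,750 = 41.6% > 40%
Fails on DTI.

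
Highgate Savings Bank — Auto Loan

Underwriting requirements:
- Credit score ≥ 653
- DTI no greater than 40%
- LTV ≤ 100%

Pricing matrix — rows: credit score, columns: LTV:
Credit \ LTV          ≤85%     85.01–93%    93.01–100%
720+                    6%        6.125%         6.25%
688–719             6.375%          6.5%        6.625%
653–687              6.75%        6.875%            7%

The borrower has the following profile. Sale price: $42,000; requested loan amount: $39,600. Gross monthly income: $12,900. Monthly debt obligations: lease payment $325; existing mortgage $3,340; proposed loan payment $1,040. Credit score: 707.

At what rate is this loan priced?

6.625%

Credit score 707 ≥ 653; Total monthly debts = (325 + 3,340 + 1,040) = 4,705. Debt-to-income = 4,705/12,900 = 36.5% — meets 40% limit
Loan-to-value = 39,600/42,000 = 94.3% — pass (100% max)
Row: 707 falls in 688–719. Column: 94.3% falls in 93.01–100%. Rate = 6.625%.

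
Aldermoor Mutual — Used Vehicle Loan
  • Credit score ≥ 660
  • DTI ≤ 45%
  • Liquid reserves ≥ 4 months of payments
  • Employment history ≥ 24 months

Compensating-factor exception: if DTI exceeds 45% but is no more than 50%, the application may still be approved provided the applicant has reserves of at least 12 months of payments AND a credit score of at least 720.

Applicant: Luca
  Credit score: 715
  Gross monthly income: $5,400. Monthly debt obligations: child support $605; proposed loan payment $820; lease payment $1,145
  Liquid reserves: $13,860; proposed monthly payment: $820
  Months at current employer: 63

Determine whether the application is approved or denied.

Denied

Credit score 715 ≥ 660 (meets base)
Total debts = (605 + 820 + 1,145) = 2,570. DTI: 2,570 ÷ 5,400 = 47.6%, over the 45% base limit.
Reserves = 13,860/820 = 16.9 months ≥ 4
Employment 63 ≥ 24 months
47.6% falls in the override range (45%–50%), so the compensating-factor test applies.
Reserves 16.9 ≥ 12 months; credit score 715 < 720.
Override conditions not both satisfied; exception does not apply.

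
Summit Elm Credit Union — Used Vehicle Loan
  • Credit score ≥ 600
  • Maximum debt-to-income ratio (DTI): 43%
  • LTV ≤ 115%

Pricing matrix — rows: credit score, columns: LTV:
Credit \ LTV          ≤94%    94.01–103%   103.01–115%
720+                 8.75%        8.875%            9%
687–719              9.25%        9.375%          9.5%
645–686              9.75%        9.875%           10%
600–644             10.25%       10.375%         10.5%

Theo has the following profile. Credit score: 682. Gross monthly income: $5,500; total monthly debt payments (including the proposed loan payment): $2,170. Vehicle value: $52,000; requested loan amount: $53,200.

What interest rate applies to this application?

9.875%

Credit score 682 ≥ 600; DTI: 2,170 ÷ 5,500 = 39.5%, within the 43% cap
Loan-to-value = 53,200/52,000 = 102.3% — pass (115% max)
Row: 682 falls in 645–686. Column: 102.3% falls in 94.01–103%. Rate = 9.875%.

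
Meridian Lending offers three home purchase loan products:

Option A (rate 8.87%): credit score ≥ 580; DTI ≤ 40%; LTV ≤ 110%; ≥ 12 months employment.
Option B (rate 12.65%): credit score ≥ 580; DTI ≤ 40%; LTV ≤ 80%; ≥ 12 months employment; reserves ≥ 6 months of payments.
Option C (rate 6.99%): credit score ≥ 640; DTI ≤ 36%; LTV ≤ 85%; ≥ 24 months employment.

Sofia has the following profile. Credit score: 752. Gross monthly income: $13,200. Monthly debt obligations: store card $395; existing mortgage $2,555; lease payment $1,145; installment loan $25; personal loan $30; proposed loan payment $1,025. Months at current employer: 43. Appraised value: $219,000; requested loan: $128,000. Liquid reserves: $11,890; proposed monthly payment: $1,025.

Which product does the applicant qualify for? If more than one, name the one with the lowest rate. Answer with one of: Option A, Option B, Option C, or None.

Total debts = (395 + 2,555 + 1,145 + 25 + 30 + 1,025) = 5,175; DTI = 5,175/13,200 = 39.2%.
LTV = 128,000/219,000 = 58.4%.
Reserves = 11,890/1,025 = 11.6 months.
Option A: score 752 ≥ 580; DTI 39.2% ≤ 40%; LTV 58.4% ≤ 110%; employment 43 ≥ 12 mo → qualifies.
Option B: score 752 ≥ 580; DTI 39.2% ≤ 40%; LTV 58.4% ≤ 80%; employment 43 ≥ 12 mo; reserves 11.6 ≥ 6 mo → qualifies.
Option C: score 752 ≥ 640; DTI 39.2% > 36%; LTV 58.4% ≤ 85%; employment 43 ≥ 24 mo → does not qualify.
Qualifying: Option A, Option B. Lowest rate is 8.87% → Option A.

Option A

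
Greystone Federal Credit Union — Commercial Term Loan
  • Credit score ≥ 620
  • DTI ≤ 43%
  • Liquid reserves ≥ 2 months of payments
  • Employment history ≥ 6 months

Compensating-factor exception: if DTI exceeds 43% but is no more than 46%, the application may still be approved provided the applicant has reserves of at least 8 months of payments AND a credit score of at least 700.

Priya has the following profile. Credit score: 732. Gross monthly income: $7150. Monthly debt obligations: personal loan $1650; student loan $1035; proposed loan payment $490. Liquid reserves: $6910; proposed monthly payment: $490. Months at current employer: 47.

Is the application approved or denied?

Credit score 732 ≥ 620 (meets base)
Total debts = (1,650 + 1,035 + 490) = 3,175. DTI: 3,175 ÷ 7,150 = 44.4%, over the 43% base limit.
Reserves: 6,910 ÷ 490 = 14.1 months (meets 2-month minimum)
Employment 47 ≥ 6 months
44.4% falls in the override range (43%–46%), so the compensating-factor test applies.
Override check — reserves: 14.1 mo (ok); score: 732 (ok).
Both compensating conditions met → exception applies.

Approved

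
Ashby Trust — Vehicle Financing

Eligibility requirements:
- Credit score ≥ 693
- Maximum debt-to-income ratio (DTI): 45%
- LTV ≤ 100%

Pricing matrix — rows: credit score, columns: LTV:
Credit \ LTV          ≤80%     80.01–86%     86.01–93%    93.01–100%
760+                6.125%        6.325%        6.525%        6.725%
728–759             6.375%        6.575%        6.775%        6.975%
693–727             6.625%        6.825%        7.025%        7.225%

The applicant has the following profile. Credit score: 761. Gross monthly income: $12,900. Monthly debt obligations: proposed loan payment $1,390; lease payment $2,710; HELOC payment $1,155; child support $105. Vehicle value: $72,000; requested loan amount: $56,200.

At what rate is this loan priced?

6.125%

Credit score 761 ≥ 693; Total monthly debts = (1,390 + 2,710 + 1,155 + 105) = 5,360. Debt-to-income = 5,360/12,900 = 41.6% — meets 45% limit
Loan-to-value = 56,200/72,000 = 78.1% — pass (100% max)
Credit 761 → row 760+; LTV 78.1% → column ≤80%. Grid cell → 6.125%.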